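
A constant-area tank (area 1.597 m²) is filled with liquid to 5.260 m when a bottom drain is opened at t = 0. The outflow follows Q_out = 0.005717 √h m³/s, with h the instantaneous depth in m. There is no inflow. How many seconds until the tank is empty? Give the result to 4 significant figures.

1281 s

Volume balance on the tank: A dh/dt = −0.005717 √h.
This is separable: 2 d(√h)/dt = −0.005717/A, so √h = √h₀ − (0.005717/(2A)) t.
Tank is empty when √h = 0: t_empty = 2A√h₀/0.005717.
t_empty = 2·1.597·√5.260/0.005717 = 3.19400·2.29347/0.005717 = 1281.33 s.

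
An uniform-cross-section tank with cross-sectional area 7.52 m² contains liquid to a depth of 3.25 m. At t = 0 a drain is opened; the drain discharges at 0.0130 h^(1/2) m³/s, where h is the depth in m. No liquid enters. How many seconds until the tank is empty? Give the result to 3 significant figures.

2090 s

A dh/dt = −Q_out = −0.0130 √h.
Separate and integrate: 2(√h − √h₀) = −(0.0130/A) t.
Tank is empty when √h = 0: t_empty = 2A√h₀/0.0130.
t_empty = 2·7.52·√3.25/0.0130 = 15.040·1.8028/0.0130 = 2085.7 s.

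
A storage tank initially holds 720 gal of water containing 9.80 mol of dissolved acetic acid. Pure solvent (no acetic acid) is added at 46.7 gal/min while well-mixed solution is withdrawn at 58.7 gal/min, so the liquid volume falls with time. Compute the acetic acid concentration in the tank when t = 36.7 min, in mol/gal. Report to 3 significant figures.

0.000343 mol/gal

Total volume: dV/dt = Q_in − Q_out = -12.000 gal/min, so V(t) = 720 − 12.000 t and V(36.7) = 279.60 gal.
Species balance (pure solvent in): dm/dt = −Q_out · m/V(t).
dm/m = −Q_out dt/(V₀ − 12.000 t); integrating gives ln(m/m₀) = −(Q_out/(Q_in−Q_out)) ln(V/V₀).
m = m₀ (V₀/V)^(Q_out/(Q_in−Q_out)) = 9.80 × (720/279.60)^(-4.8917) = 0.095885 mol.
C = m/V = 0.095885/279.60 = 0.00034294 mol/gal.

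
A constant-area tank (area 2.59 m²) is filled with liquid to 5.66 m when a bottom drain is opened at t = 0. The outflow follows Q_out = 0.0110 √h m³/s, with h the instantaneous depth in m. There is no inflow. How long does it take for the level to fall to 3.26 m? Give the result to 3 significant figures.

270 s

A dh/dt = −Q_out = −0.0110 √h.
This is separable: 2 d(√h)/dt = −0.0110/A, so √h = √h₀ − (0.0110/(2A)) t.
t = 2A(√h₀ − √h)/0.0110 = 2·2.59·(√5.66 − √3.26)/0.0110
  = 5.1800 × (2.3791 − 1.8055) / 0.0110 = 270.08 s.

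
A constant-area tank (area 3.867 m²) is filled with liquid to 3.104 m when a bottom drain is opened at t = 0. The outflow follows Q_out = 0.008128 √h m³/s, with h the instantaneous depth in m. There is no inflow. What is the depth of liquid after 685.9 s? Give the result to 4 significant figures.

Accumulation of liquid (constant cross-section A): A dh/dt = −0.008128 √h.
∫ h^(−1/2) dh = −(0.008128/A) ∫ dt, giving 2√h = 2√h₀ − (0.008128/A) t.
√h = √3.104 − 0.008128·685.9/(2·3.867) = 1.76182 − 0.720842 = 1.04097.
h = 1.04097² = 1.08363 m.

1.084 m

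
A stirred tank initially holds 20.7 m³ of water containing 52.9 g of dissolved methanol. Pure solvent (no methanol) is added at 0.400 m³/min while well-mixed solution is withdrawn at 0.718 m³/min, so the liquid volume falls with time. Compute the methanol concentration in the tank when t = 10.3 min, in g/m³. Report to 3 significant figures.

Let m(t) be the amount of methanol. Volume: V(t) = V₀ + (Q_in − Q_out) t = 20.7 − 0.31800 t; V(10.3) = 17.425 m³.
No methanol enters, so dm/dt = −Q_out · (m/V).
Separate: dm/m = −Q_out dt/V(t) ⇒ ln(m/m₀) = −(Q_out/(Q_in−Q_out)) ln(V/V₀).
m = m₀ (V₀/V)^(Q_out/(Q_in−Q_out)) = 52.9 × (20.7/17.425)^(-2.2579) = 35.855 g.
C = m/V = 35.855/17.425 = 2.0577 g/m³.

2.06 g/m³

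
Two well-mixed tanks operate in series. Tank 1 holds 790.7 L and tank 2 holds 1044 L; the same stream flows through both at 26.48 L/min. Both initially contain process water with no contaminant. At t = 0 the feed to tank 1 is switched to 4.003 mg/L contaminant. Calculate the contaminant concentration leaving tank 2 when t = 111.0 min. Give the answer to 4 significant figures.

Each tank obeys Vᵢ dCᵢ/dt = Q(Cᵢ₋₁ − Cᵢ), so τᵢ = Vᵢ/Q.
τ₁ = 790.7/26.48 = 29.8603 min; τ₂ = 1044/26.48 = 39.4260 min.
Tank 1: C₁ = C_in(1 − e^(−t/τ₁)). Tank 2 (τ₁ ≠ τ₂): C₂ = C_in[1 − (τ₁ e^(−t/τ₁) − τ₂ e^(−t/τ₂))/(τ₁ − τ₂)].
At t = 111.0: e^(−t/τ₁) = 0.0242992, e^(−t/τ₂) = 0.0598806.
C₂ = 4.003·[1 − (29.8603·0.0242992 − 39.4260·0.0598806)/(-9.56571)] = 4.003·0.829048 = 3.31868 mg/L.

3.319 mg/L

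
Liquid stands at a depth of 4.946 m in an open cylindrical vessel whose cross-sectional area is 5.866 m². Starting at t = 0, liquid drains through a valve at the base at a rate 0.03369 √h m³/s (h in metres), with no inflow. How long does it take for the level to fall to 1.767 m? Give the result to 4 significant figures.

With no inflow, A dh/dt = −0.03369 √h.
Separate and integrate: 2(√h − √h₀) = −(0.03369/A) t.
t = 2A(√h₀ − √h)/0.03369 = 2·5.866·(√4.946 − √1.767)/0.03369
  = 11.7320 × (2.22396 − 1.32929) / 0.03369 = 311.556 s.

311.6 s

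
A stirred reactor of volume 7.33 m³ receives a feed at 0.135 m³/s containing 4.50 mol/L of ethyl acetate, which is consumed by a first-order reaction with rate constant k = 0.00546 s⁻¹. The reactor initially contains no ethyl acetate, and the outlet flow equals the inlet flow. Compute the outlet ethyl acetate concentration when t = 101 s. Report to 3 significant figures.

3.16 mol/L

Species balance: V dC/dt = Q C_in − Q C − k V C.
dC/dt = (Q/V) C_in − (Q/V + k) C; effective rate a = Q/V + k = 0.018417 + 0.00546 = 0.023877 s⁻¹.
C_ss = Q C_in/(Q + kV) = 3.4710 mol/L; C(t) = C_ss + (C₀ − C_ss) e^(−a t).
C(101) = 3.4710 + (-3.4710)·e^(−0.023877·101) = 3.4710 + (-3.4710)·0.089670 = 3.1598 mol/L.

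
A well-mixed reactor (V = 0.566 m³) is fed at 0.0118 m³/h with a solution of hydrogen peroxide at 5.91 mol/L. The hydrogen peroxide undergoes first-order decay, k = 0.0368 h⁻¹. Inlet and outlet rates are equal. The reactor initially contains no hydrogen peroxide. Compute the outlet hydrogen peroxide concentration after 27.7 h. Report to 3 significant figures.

1.70 mol/L

Accumulation = in − out − consumed: V dC/dt = Q C_in − Q C − k V C.
This is linear with rate a = Q/V + k = 0.057648 h⁻¹.
C_ss = Q C_in/(Q + kV) = 2.1373 mol/L; C(t) = C_ss + (C₀ − C_ss) e^(−a t).
C(27.7) = 2.1373 + (-2.1373)·e^(−0.057648·27.7) = 2.1373 + (-2.1373)·0.20253 = 1.7044 mol/L.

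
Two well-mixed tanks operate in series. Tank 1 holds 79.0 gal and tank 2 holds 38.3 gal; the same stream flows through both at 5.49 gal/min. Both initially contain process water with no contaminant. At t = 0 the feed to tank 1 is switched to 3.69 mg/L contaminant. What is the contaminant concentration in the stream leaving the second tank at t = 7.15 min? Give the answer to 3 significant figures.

0.578 mg/L

Each tank obeys Vᵢ dCᵢ/dt = Q(Cᵢ₋₁ − Cᵢ), so τᵢ = Vᵢ/Q.
τ₁ = 79.0/5.49 = 14.390 min; τ₂ = 38.3/5.49 = 6.9763 min.
Solving the cascade with C₁(0)=C₂(0)=0 gives C₂(t) = C_in[1 − (τ₁ e^(−t/τ₁) − τ₂ e^(−t/τ₂))/(τ₁ − τ₂)].
At t = 7.15: e^(−t/τ₁) = 0.60843, e^(−t/τ₂) = 0.35883.
C₂ = 3.69·[1 − (14.390·0.60843 − 6.9763·0.35883)/(7.4135)] = 3.69·0.15670 = 0.57822 mg/L.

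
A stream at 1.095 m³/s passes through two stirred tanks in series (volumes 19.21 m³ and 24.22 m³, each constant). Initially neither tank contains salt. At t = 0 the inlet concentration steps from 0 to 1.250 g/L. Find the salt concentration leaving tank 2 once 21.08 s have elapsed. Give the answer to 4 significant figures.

Species balance on tank i: dCᵢ/dt = (Cᵢ₋₁ − Cᵢ)/τᵢ with τᵢ = Vᵢ/Q.
τ₁ = 19.21/1.095 = 17.5434 s; τ₂ = 24.22/1.095 = 22.1187 s.
Solving the cascade with C₁(0)=C₂(0)=0 gives C₂(t) = C_in[1 − (τ₁ e^(−t/τ₁) − τ₂ e^(−t/τ₂))/(τ₁ − τ₂)].
At t = 21.08: e^(−t/τ₁) = 0.300715, e^(−t/τ₂) = 0.385568.
C₂ = 1.250·[1 − (17.5434·0.300715 − 22.1187·0.385568)/(-4.57534)] = 1.250·0.289079 = 0.361349 g/L.

0.3613 g/L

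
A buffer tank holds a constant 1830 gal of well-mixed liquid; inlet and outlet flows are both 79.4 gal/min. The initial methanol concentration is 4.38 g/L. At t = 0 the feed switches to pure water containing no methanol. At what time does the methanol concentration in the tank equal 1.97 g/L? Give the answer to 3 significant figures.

18.4 min

Species balance: V dC/dt = Q(C_in − C) ⇒ τ = V/Q = 23.048 min.
C(t) = C_in + (C₀ − C_in) e^(−t/τ). Set C = 1.97 and solve for t:
e^(−t/τ) = (C − C_in)/(C₀ − C_in) = (1.97 − 0)/(4.38 − 0) = 0.44977
t = −τ ln(…) = 23.048 × 0.79902 = 18.416 min.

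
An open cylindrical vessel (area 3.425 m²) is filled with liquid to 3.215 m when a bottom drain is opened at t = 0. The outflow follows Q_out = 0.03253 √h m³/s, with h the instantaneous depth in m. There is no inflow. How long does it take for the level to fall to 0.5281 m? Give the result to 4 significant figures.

224.5 s

Unsteady balance on liquid volume: A dh/dt = −0.03253 √h.
Separate and integrate: 2(√h − √h₀) = −(0.03253/A) t.
t = 2A(√h₀ − √h)/0.03253 = 2·3.425·(√3.215 − √0.5281)/0.03253
  = 6.85000 × (1.79304 − 0.726705) / 0.03253 = 224.544 s.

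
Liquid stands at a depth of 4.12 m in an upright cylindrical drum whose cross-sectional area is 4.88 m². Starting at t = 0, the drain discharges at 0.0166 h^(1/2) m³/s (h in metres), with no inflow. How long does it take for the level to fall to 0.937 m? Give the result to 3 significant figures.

With no inflow, A dh/dt = −0.0166 √h.
Separate and integrate: 2(√h − √h₀) = −(0.0166/A) t.
t = 2A(√h₀ − √h)/0.0166 = 2·4.88·(√4.12 − √0.937)/0.0166
  = 9.7600 × (2.0298 − 0.96799) / 0.0166 = 624.28 s.

624 s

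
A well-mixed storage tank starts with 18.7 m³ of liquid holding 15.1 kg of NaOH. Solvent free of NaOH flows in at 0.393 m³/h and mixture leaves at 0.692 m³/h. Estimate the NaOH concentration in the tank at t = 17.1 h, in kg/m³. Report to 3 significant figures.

0.531 kg/m³

Total volume: dV/dt = Q_in − Q_out = -0.29900 m³/h, so V(t) = 18.7 − 0.29900 t and V(17.1) = 13.587 m³.
No NaOH enters, so dm/dt = −Q_out · (m/V).
Separate: dm/m = −Q_out dt/V(t) ⇒ ln(m/m₀) = −(Q_out/(Q_in−Q_out)) ln(V/V₀).
m = m₀ (V₀/V)^(Q_out/(Q_in−Q_out)) = 15.1 × (18.7/13.587)^(-2.3144) = 7.2100 kg.
C = m/V = 7.2100/13.587 = 0.53065 kg/m³.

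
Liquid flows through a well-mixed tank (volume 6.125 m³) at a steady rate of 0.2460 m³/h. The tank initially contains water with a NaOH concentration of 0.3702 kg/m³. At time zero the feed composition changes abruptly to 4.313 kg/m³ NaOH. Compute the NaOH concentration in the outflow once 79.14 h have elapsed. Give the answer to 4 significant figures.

4.149 kg/m³

Transient balance on the dissolved component: V dC/dt = Q(C_in − C).
Time constant τ = V/Q = 6.125/0.2460 = 24.8984 h.
This is linear first-order; C(t) = C_in + (C₀ − C_in) e^(−t/τ).
C(79.14) = 4.313 + (0.3702 − 4.313)·e^(−79.14/24.8984) = 4.313 + (-3.94280)·0.0416472 = 4.14879 kg/m³.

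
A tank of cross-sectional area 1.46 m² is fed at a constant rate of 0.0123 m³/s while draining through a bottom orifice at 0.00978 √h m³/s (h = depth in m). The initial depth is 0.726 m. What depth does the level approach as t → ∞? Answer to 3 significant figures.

A dh/dt = Q_in − 0.00978 √h. Steady state requires inflow = outflow:
Q_in = 0.00978 √h_ss ⇒ √h_ss = 0.0123/0.00978 = 1.2577.
h_ss = 1.2577² = 1.5817 m. (Since h₀ = 0.726 m < h_ss, the level will rise toward this value.)

1.58 m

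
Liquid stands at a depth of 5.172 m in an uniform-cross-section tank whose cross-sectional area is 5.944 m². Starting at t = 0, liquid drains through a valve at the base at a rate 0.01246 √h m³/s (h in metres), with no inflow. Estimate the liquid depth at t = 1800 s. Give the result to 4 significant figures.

0.1502 m

Mass balance (ρ constant): A dh/dt = −0.01246 √h.
Separate and integrate: 2(√h − √h₀) = −(0.01246/A) t.
√h = √5.172 − 0.01246·1800/(2·5.944) = 2.27420 − 1.88661 = 0.387595.
h = 0.387595² = 0.150230 m.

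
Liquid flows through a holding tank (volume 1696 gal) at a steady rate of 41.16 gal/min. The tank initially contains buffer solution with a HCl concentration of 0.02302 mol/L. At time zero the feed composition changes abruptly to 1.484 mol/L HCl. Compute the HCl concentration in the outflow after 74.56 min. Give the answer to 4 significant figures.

1.245 mol/L

Transient balance on the dissolved component: V dC/dt = Q(C_in − C).
So dC/dt = (C_in − C)/τ with τ = V/Q = 1696/41.16 = 41.2051 min.
Solution: C(t) = C_in + (C₀ − C_in) e^(−t/τ).
C(74.56) = 1.484 + (0.02302 − 1.484)·e^(−74.56/41.2051) = 1.484 + (-1.46098)·0.163738 = 1.24478 mol/L.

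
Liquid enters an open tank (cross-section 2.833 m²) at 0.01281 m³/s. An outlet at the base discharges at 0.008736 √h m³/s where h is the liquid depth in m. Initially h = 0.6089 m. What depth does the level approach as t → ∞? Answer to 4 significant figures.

A dh/dt = Q_in − 0.008736 √h. Steady state requires inflow = outflow:
Q_in = 0.008736 √h_ss ⇒ √h_ss = 0.01281/0.008736 = 1.46635.
h_ss = 1.46635² = 2.15017 m. (Since h₀ = 0.6089 m < h_ss, the level will rise toward this value.)

2.150 m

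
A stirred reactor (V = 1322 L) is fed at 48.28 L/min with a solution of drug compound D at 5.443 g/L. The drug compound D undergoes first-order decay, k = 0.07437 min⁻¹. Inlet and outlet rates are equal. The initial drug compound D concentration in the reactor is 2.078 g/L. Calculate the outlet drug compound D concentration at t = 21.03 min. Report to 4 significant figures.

1.820 g/L

Accumulation = in − out − consumed: V dC/dt = Q C_in − Q C − k V C.
This is linear with rate a = Q/V + k = 0.110890 min⁻¹.
C_ss = Q C_in/(Q + kV) = 1.79259 g/L; C(t) = C_ss + (C₀ − C_ss) e^(−a t).
C(21.03) = 1.79259 + (0.285414)·e^(−0.110890·21.03) = 1.79259 + (0.285414)·0.0970989 = 1.82030 g/L.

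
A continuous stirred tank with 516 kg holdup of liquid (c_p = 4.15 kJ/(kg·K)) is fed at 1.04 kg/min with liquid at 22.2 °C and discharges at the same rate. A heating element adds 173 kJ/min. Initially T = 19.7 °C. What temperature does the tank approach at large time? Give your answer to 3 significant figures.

Heat balance on the well-mixed liquid: M c_p dT/dt = ṁ c_p (T_in − T) + 173.
At steady state dT/dt = 0 ⇒ T_ss = T_in + Q̇/(ṁ c_p) = 22.2 + 173/(1.04·4.15) = 62.283 °C.

62.3 °C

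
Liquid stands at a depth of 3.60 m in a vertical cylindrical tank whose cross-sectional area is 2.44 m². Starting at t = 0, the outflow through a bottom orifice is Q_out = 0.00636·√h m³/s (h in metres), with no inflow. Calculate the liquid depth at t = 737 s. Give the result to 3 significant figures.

0.878 m

Volume balance on the tank: A dh/dt = −0.00636 √h.
∫ h^(−1/2) dh = −(0.00636/A) ∫ dt, giving 2√h = 2√h₀ − (0.00636/A) t.
√h = √3.60 − 0.00636·737/(2·2.44) = 1.8974 − 0.96052 = 0.93685.
h = 0.93685² = 0.87769 m.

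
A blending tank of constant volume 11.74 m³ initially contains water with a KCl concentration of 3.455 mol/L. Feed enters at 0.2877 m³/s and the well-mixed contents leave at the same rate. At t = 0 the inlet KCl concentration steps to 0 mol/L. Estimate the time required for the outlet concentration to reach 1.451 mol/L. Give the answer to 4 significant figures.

Species balance: V dC/dt = Q(C_in − C) ⇒ τ = V/Q = 40.8064 s.
C(t) = C_in + (C₀ − C_in) e^(−t/τ). Set C = 1.451 and solve for t:
e^(−t/τ) = (C − C_in)/(C₀ − C_in) = (1.451 − 0)/(3.455 − 0) = 0.419971
t = −τ ln(…) = 40.8064 × 0.867569 = 35.4024 s.

35.40 s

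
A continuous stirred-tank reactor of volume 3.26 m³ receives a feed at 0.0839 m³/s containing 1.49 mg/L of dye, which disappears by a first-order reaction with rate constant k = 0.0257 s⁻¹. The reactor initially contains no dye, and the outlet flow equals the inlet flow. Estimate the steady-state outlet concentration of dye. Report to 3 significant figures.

V dC/dt = Q(C_in − C) − k V C.
At steady state: 0 = Q C_in − (Q + kV) C_ss, so C_ss = Q C_in/(Q + kV).
C_ss = 0.0839·1.49/(0.0839 + 0.0257·3.26) = 0.12501/0.16768 = 0.74552 mg/L.

0.746 mg/L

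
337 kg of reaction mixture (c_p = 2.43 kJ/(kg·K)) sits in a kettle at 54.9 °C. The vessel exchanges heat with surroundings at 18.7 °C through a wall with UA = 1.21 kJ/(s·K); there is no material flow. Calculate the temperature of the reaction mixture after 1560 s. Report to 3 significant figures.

M c_p dT/dt = −UA(T − T_amb).
dT/dt = (T_ss − T)/τ with T_ss = T_amb = 18.700 °C, τ = M c_p/UA = 337·2.43/1.21 = 676.79 s.
This is linear first-order; T(t) = T_ss + (T₀ − T_ss) e^(−t/τ).
T(1560) = 18.700 + (36.200)·0.099757 = 22.311 °C.

22.3 °C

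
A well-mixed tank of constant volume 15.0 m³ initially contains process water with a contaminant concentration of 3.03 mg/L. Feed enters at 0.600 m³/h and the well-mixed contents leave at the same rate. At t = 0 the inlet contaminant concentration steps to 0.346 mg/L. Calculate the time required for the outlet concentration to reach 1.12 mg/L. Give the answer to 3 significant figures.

Species balance on the tank: V dC/dt = Q(C_in − C), so τ = V/Q = 25.000 h.
C(t) = C_in + (C₀ − C_in) e^(−t/τ). Set C = 1.12 and solve for t:
e^(−t/τ) = (C − C_in)/(C₀ − C_in) = (1.12 − 0.346)/(3.03 − 0.346) = 0.28838
t = −τ ln(…) = 25.000 × 1.2435 = 31.087 h.

31.1 h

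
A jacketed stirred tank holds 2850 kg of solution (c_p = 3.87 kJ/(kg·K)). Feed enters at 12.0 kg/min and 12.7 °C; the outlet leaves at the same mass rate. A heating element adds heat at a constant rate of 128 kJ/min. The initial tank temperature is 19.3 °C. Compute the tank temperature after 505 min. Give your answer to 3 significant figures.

15.9 °C

Heat balance on the well-mixed liquid: M c_p dT/dt = ṁ c_p (T_in − T) + 128.
τ = M/ṁ = 237.50 min; T_ss = T_in + Q̇/(ṁ c_p) = 12.7 + 128/(12.0·3.87) = 15.456 °C.
Solution: T(t) = T_ss + (T₀ − T_ss) e^(−t/τ).
T(505) = 15.456 + (3.8438)·e^(−505/237.50) = 15.456 + (3.8438)·0.11928 = 15.915 °C.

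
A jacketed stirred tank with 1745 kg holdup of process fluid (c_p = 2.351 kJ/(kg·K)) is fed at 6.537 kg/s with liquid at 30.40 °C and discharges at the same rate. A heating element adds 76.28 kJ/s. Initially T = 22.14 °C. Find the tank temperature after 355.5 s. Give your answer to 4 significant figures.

31.87 °C

M c_p dT/dt = ṁ c_p (T_in − T) + Q̇.
τ = M/ṁ = 266.942 s; T_ss = T_in + Q̇/(ṁ c_p) = 30.40 + 76.28/(6.537·2.351) = 35.3634 °C.
This is linear first-order; T(t) = T_ss + (T₀ − T_ss) e^(−t/τ).
T(355.5) = 35.3634 + (-13.2234)·e^(−355.5/266.942) = 35.3634 + (-13.2234)·0.264015 = 31.8722 °C.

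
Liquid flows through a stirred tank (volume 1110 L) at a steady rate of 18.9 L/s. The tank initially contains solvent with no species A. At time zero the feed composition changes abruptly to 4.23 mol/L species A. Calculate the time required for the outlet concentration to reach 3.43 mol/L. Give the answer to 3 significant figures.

97.8 s

Transient balance on the dissolved component: V dC/dt = Q(C_in − C), so τ = V/Q = 58.730 s.
C(t) = C_in + (C₀ − C_in) e^(−t/τ). Set C = 3.43 and solve for t:
e^(−t/τ) = (C − C_in)/(C₀ − C_in) = (3.43 − 4.23)/(0 − 4.23) = 0.18913
t = −τ ln(…) = 58.730 × 1.6653 = 97.806 s.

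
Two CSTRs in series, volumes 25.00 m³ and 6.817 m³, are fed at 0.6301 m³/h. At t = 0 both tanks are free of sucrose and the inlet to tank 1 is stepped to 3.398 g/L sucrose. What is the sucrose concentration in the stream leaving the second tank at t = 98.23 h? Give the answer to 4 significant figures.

3.005 g/L

Each tank obeys Vᵢ dCᵢ/dt = Q(Cᵢ₋₁ − Cᵢ), so τᵢ = Vᵢ/Q.
τ₁ = 25.00/0.6301 = 39.6762 h; τ₂ = 6.817/0.6301 = 10.8189 h.
Solving the cascade with C₁(0)=C₂(0)=0 gives C₂(t) = C_in[1 − (τ₁ e^(−t/τ₁) − τ₂ e^(−t/τ₂))/(τ₁ − τ₂)].
At t = 98.23: e^(−t/τ₁) = 0.0840966, e^(−t/τ₂) = 0.000113982.
C₂ = 3.398·[1 − (39.6762·0.0840966 − 10.8189·0.000113982)/(28.8573)] = 3.398·0.884417 = 3.00525 g/L.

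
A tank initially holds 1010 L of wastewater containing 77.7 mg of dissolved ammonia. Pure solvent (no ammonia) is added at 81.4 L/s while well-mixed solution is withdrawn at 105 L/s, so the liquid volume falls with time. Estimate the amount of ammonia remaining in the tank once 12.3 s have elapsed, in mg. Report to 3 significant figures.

Let m(t) be the amount of ammonia. Volume: V(t) = V₀ + (Q_in − Q_out) t = 1010 − 23.600 t; V(12.3) = 719.72 L.
No ammonia enters, so dm/dt = −Q_out · (m/V).
Separate: dm/m = −Q_out dt/V(t) ⇒ ln(m/m₀) = −(Q_out/(Q_in−Q_out)) ln(V/V₀).
m = m₀ (V₀/V)^(Q_out/(Q_in−Q_out)) = 77.7 × (1010/719.72)^(-4.4492) = 17.207 mg.

17.2 mg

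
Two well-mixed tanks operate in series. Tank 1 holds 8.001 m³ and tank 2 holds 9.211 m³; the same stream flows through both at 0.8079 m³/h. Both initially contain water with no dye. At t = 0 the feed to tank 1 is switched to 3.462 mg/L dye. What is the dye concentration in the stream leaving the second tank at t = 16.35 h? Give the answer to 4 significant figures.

Time constants: τᵢ = Vᵢ/Q for each well-mixed tank.
τ₁ = 8.001/0.8079 = 9.90345 h; τ₂ = 9.211/0.8079 = 11.4012 h.
Solving the cascade with C₁(0)=C₂(0)=0 gives C₂(t) = C_in[1 − (τ₁ e^(−t/τ₁) − τ₂ e^(−t/τ₂))/(τ₁ − τ₂)].
At t = 16.35: e^(−t/τ₁) = 0.191870, e^(−t/τ₂) = 0.238338.
C₂ = 3.462·[1 − (9.90345·0.191870 − 11.4012·0.238338)/(-1.49771)] = 3.462·0.454392 = 1.57311 mg/L.

1.573 mg/L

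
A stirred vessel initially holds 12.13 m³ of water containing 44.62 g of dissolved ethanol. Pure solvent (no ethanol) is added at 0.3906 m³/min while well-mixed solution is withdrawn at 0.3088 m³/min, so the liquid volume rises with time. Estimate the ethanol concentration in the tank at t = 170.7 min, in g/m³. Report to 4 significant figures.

Total volume: dV/dt = Q_in − Q_out = 0.0818000 m³/min, so V(t) = 12.13 + 0.0818000 t and V(170.7) = 26.0933 m³.
No ethanol enters, so dm/dt = −Q_out · (m/V).
Separate: dm/m = −Q_out dt/V(t) ⇒ ln(m/m₀) = −(Q_out/(Q_in−Q_out)) ln(V/V₀).
m = m₀ (V₀/V)^(Q_out/(Q_in−Q_out)) = 44.62 × (12.13/26.0933)^(3.77506) = 2.47565 g.
C = m/V = 2.47565/26.0933 = 0.0948770 g/m³.

0.09488 g/m³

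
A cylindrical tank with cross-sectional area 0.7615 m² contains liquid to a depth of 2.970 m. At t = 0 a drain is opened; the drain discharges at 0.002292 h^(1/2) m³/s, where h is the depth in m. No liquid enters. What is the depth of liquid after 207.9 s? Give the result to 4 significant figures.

Volume balance on the tank: A dh/dt = −0.002292 √h.
This is separable: 2 d(√h)/dt = −0.002292/A, so √h = √h₀ − (0.002292/(2A)) t.
√h = √2.970 − 0.002292·207.9/(2·0.7615) = 1.72337 − 0.312874 = 1.41049.
h = 1.41049² = 1.98950 m.

1.989 m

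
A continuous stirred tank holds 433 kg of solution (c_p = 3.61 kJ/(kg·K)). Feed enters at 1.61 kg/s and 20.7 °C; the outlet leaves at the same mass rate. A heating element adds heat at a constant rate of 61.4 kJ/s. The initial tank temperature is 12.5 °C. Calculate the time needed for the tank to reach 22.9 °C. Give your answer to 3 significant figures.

217 s

M c_p dT/dt = ṁ c_p (T_in − T) + Q̇.
τ = M/ṁ = 268.94 s; T_ss = T_in + Q̇/(ṁ c_p) = 31.264 °C.
T(t) = T_ss + (T₀ − T_ss) e^(−t/τ). Set T = 22.9:
e^(−t/τ) = (22.9 − 31.264)/(12.5 − 31.264) = 0.44575
t = −268.94 · ln(0.44575) = 217.30 s.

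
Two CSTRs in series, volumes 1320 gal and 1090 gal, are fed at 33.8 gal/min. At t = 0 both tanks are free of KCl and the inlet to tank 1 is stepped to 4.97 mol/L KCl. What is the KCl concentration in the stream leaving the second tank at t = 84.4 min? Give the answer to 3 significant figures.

3.40 mol/L

Species balance on tank i: dCᵢ/dt = (Cᵢ₋₁ − Cᵢ)/τᵢ with τᵢ = Vᵢ/Q.
τ₁ = 1320/33.8 = 39.053 min; τ₂ = 1090/33.8 = 32.249 min.
Solving the cascade with C₁(0)=C₂(0)=0 gives C₂(t) = C_in[1 − (τ₁ e^(−t/τ₁) − τ₂ e^(−t/τ₂))/(τ₁ − τ₂)].
At t = 84.4: e^(−t/τ₁) = 0.11519, e^(−t/τ₂) = 0.073009.
C₂ = 4.97·[1 − (39.053·0.11519 − 32.249·0.073009)/(6.8047)] = 4.97·0.68489 = 3.4039 mol/L.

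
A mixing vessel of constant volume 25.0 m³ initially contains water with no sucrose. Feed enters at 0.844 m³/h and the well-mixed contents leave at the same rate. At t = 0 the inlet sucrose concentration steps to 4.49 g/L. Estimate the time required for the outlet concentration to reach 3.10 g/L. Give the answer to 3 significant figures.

Species balance: V dC/dt = Q(C_in − C) ⇒ τ = V/Q = 29.621 h.
C(t) = C_in + (C₀ − C_in) e^(−t/τ). Set C = 3.10 and solve for t:
e^(−t/τ) = (C − C_in)/(C₀ − C_in) = (3.10 − 4.49)/(0 − 4.49) = 0.30958
t = −τ ln(…) = 29.621 × 1.1725 = 34.732 h.

34.7 h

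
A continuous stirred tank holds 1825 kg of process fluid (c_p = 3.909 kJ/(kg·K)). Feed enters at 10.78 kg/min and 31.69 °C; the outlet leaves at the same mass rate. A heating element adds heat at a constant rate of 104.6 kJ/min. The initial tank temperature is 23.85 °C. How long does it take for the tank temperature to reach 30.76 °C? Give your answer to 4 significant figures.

Heat balance on the well-mixed liquid: M c_p dT/dt = ṁ c_p (T_in − T) + 104.6.
τ = M/ṁ = 169.295 min; T_ss = T_in + Q̇/(ṁ c_p) = 34.1723 °C.
T(t) = T_ss + (T₀ − T_ss) e^(−t/τ). Set T = 30.76:
e^(−t/τ) = (30.76 − 34.1723)/(23.85 − 34.1723) = 0.330573
t = −169.295 · ln(0.330573) = 187.397 min.

187.4 min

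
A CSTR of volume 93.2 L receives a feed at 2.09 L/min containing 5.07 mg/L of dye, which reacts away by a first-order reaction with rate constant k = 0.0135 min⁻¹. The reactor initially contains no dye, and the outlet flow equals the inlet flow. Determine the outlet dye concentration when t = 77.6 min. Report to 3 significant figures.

2.97 mg/L

Accumulation = in − out − consumed: V dC/dt = Q C_in − Q C − k V C.
dC/dt = (Q/V) C_in − (Q/V + k) C; effective rate a = Q/V + k = 0.022425 + 0.0135 = 0.035925 min⁻¹.
C_ss = Q C_in/(Q + kV) = 3.1648 mg/L; C(t) = C_ss + (C₀ − C_ss) e^(−a t).
C(77.6) = 3.1648 + (-3.1648)·e^(−0.035925·77.6) = 3.1648 + (-3.1648)·0.061558 = 2.9700 mg/L.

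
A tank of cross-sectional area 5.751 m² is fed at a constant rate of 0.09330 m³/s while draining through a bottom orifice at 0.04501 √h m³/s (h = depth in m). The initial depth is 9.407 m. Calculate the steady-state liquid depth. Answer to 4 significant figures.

A dh/dt = Q_in − 0.04501 √h. Steady state requires inflow = outflow:
Q_in = 0.04501 √h_ss ⇒ √h_ss = 0.09330/0.04501 = 2.07287.
h_ss = 2.07287² = 4.29680 m. (Since h₀ = 9.407 m > h_ss, the level will fall toward this value.)

4.297 m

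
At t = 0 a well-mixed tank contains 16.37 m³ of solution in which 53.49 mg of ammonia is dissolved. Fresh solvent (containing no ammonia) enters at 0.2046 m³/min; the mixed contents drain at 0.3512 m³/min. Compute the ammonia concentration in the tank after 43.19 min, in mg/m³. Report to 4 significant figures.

Total volume: dV/dt = Q_in − Q_out = -0.146600 m³/min, so V(t) = 16.37 − 0.146600 t and V(43.19) = 10.0383 m³.
No ammonia enters, so dm/dt = −Q_out · (m/V).
Separate: dm/m = −Q_out dt/V(t) ⇒ ln(m/m₀) = −(Q_out/(Q_in−Q_out)) ln(V/V₀).
m = m₀ (V₀/V)^(Q_out/(Q_in−Q_out)) = 53.49 × (16.37/10.0383)^(-2.39563) = 16.5757 mg.
C = m/V = 16.5757/10.0383 = 1.65124 mg/m³.

1.651 mg/m³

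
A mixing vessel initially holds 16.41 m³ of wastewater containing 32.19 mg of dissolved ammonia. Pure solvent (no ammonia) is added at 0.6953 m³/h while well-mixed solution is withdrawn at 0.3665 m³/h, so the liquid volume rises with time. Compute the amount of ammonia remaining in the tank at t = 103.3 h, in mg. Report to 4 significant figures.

Let m(t) be the amount of ammonia. Volume: V(t) = V₀ + (Q_in − Q_out) t = 16.41 + 0.328800 t; V(103.3) = 50.3750 m³.
Species balance (pure solvent in): dm/dt = −Q_out · m/V(t).
Separate: dm/m = −Q_out dt/V(t) ⇒ ln(m/m₀) = −(Q_out/(Q_in−Q_out)) ln(V/V₀).
m = m₀ (V₀/V)^(Q_out/(Q_in−Q_out)) = 32.19 × (16.41/50.3750)^(1.11466) = 9.22068 mg.

9.221 mg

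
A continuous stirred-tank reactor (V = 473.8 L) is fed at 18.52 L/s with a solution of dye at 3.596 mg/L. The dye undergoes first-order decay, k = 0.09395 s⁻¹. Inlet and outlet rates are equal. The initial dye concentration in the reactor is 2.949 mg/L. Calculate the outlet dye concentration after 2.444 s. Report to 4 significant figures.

2.424 mg/L

Species balance: V dC/dt = Q C_in − Q C − k V C.
dC/dt = (Q/V) C_in − (Q/V + k) C; effective rate a = Q/V + k = 0.0390882 + 0.09395 = 0.133038 s⁻¹.
C_ss = Q C_in/(Q + kV) = 1.05655 mg/L; C(t) = C_ss + (C₀ − C_ss) e^(−a t).
C(2.444) = 1.05655 + (1.89245)·e^(−0.133038·2.444) = 1.05655 + (1.89245)·0.722422 = 2.42370 mg/L.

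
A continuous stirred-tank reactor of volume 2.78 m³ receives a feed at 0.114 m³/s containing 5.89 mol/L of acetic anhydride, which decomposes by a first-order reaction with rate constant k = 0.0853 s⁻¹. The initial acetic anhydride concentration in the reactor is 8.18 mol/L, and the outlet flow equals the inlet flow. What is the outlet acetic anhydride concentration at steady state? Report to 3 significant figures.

Species balance: V dC/dt = Q C_in − Q C − k V C.
At steady state: 0 = Q C_in − (Q + kV) C_ss, so C_ss = Q C_in/(Q + kV).
C_ss = 0.114·5.89/(0.114 + 0.0853·2.78) = 0.67146/0.35113 = 1.9123 mol/L.

1.91 mol/L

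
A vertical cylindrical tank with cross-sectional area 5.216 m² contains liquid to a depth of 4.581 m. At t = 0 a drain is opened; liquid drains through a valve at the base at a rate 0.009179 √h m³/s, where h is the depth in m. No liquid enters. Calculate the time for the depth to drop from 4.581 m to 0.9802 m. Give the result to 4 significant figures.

With no inflow, A dh/dt = −0.009179 √h.
Separate and integrate: 2(√h − √h₀) = −(0.009179/A) t.
t = 2A(√h₀ − √h)/0.009179 = 2·5.216·(√4.581 − √0.9802)/0.009179
  = 10.4320 × (2.14033 − 0.990051) / 0.009179 = 1307.30 s.

1307 s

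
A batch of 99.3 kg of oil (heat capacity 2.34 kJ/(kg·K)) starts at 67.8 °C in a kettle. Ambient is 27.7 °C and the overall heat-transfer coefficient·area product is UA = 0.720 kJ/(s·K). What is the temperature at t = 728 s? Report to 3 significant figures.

31.9 °C

Lumped-capacitance energy balance: M c_p dT/dt = UA(T_amb − T).
dT/dt = (T_ss − T)/τ with T_ss = T_amb = 27.700 °C, τ = M c_p/UA = 99.3·2.34/0.720 = 322.72 s.
T approaches T_ss exponentially: T(t) = T_ss + (T₀ − T_ss) e^(−t/τ).
T(728) = 27.700 + (40.100)·0.10479 = 31.902 °C.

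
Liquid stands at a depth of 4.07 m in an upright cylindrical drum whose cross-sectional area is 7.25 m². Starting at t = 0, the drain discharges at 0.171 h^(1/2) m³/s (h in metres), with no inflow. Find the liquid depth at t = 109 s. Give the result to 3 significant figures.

Accumulation of liquid (constant cross-section A): A dh/dt = −0.171 √h.
Separate and integrate: 2(√h − √h₀) = −(0.171/A) t.
√h = √4.07 − 0.171·109/(2·7.25) = 2.0174 − 1.2854 = 0.73198.
h = 0.73198² = 0.53579 m.

0.536 m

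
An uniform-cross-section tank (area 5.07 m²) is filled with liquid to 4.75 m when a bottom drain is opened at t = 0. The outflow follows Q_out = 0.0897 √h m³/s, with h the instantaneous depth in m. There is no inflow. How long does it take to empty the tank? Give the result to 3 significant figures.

A dh/dt = −Q_out = −0.0897 √h.
∫ h^(−1/2) dh = −(0.0897/A) ∫ dt, giving 2√h = 2√h₀ − (0.0897/A) t.
Set h = 0: 2√h₀ = (0.0897/A) t_empty ⇒ t_empty = 2A√h₀/0.0897.
t_empty = 2·5.07·√4.75/0.0897 = 10.140·2.1794/0.0897 = 246.37 s.

246 s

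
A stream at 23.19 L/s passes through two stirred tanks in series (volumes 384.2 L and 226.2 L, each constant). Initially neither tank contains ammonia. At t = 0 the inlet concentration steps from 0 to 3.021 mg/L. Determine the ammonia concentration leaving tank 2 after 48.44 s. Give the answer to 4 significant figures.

Time constants: τᵢ = Vᵢ/Q for each well-mixed tank.
τ₁ = 384.2/23.19 = 16.5675 s; τ₂ = 226.2/23.19 = 9.75420 s.
Solving the cascade with C₁(0)=C₂(0)=0 gives C₂(t) = C_in[1 − (τ₁ e^(−t/τ₁) − τ₂ e^(−t/τ₂))/(τ₁ − τ₂)].
At t = 48.44: e^(−t/τ₁) = 0.0537292, e^(−t/τ₂) = 0.00697053.
C₂ = 3.021·[1 − (16.5675·0.0537292 − 9.75420·0.00697053)/(6.81328)] = 3.021·0.879329 = 2.65645 mg/L.

2.656 mg/L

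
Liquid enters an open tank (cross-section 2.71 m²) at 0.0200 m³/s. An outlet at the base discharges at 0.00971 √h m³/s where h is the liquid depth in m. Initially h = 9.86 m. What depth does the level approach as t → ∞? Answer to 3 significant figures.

Mass balance (ρ constant): A dh/dt = Q_in − 0.00971 √h. At steady state dh/dt = 0:
Q_in = 0.00971 √h_ss ⇒ √h_ss = 0.0200/0.00971 = 2.0597.
h_ss = 2.0597² = 4.2425 m. (Since h₀ = 9.86 m > h_ss, the level will fall toward this value.)

4.24 m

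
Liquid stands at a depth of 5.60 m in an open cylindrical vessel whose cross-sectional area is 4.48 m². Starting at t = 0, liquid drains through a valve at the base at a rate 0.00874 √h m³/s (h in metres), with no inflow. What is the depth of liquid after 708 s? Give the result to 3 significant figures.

2.81 m

Accumulation of liquid (constant cross-section A): A dh/dt = −0.00874 √h.
Separate and integrate: 2(√h − √h₀) = −(0.00874/A) t.
√h = √5.60 − 0.00874·708/(2·4.48) = 2.3664 − 0.69062 = 1.6758.
h = 1.6758² = 2.8084 m.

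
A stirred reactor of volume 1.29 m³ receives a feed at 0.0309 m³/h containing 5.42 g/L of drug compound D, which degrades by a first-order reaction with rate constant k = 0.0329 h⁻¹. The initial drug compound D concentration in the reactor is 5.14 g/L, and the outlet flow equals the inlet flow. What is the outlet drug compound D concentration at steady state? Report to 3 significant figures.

Accumulation = in − out − consumed: V dC/dt = Q C_in − Q C − k V C.
At steady state: 0 = Q C_in − (Q + kV) C_ss, so C_ss = Q C_in/(Q + kV).
C_ss = 0.0309·5.42/(0.0309 + 0.0329·1.29) = 0.16748/0.073341 = 2.2836 g/L.

2.28 g/L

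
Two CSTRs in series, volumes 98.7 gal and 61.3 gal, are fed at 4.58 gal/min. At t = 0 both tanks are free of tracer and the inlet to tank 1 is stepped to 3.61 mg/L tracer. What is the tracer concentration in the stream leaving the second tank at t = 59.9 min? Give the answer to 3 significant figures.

3.09 mg/L

Species balance on tank i: dCᵢ/dt = (Cᵢ₋₁ − Cᵢ)/τᵢ with τᵢ = Vᵢ/Q.
τ₁ = 98.7/4.58 = 21.550 min; τ₂ = 61.3/4.58 = 13.384 min.
Solving the cascade with C₁(0)=C₂(0)=0 gives C₂(t) = C_in[1 − (τ₁ e^(−t/τ₁) − τ₂ e^(−t/τ₂))/(τ₁ − τ₂)].
At t = 59.9: e^(−t/τ₁) = 0.062066, e^(−t/τ₂) = 0.011386.
C₂ = 3.61·[1 − (21.550·0.062066 − 13.384·0.011386)/(8.1659)] = 3.61·0.85487 = 3.0861 mg/L.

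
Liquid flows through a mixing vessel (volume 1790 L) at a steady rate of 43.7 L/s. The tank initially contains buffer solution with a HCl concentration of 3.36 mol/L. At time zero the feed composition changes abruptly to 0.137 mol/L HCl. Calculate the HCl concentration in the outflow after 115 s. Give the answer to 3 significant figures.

Unsteady species balance (constant V, well mixed): V dC/dt = Q(C_in − C).
Rewrite as dC/dt + C/τ = C_in/τ, τ = V/Q = 40.961 s.
C approaches C_in exponentially: C(t) = C_in + (C₀ − C_in) e^(−t/τ).
C(115) = 0.137 + (3.36 − 0.137)·e^(−115/40.961) = 0.137 + (3.2230)·0.060353 = 0.33152 mol/L.

0.332 mol/L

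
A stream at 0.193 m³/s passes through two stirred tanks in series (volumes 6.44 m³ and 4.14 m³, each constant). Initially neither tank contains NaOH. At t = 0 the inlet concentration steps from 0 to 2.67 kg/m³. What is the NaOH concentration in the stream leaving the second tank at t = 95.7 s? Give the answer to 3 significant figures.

Species balance on tank i: dCᵢ/dt = (Cᵢ₋₁ − Cᵢ)/τᵢ with τᵢ = Vᵢ/Q.
τ₁ = 6.44/0.193 = 33.368 s; τ₂ = 4.14/0.193 = 21.451 s.
Tank 1: C₁ = C_in(1 − e^(−t/τ₁)). Tank 2 (τ₁ ≠ τ₂): C₂ = C_in[1 − (τ₁ e^(−t/τ₁) − τ₂ e^(−t/τ₂))/(τ₁ − τ₂)].
At t = 95.7: e^(−t/τ₁) = 0.056811, e^(−t/τ₂) = 0.011546.
C₂ = 2.67·[1 − (33.368·0.056811 − 21.451·0.011546)/(11.917)] = 2.67·0.86171 = 2.3008 kg/m³.

2.30 kg/m³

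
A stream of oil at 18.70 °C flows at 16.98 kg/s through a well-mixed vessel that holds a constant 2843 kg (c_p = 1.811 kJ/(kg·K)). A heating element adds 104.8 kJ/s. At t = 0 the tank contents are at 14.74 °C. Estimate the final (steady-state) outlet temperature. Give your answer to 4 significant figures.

M c_p dT/dt = ṁ c_p (T_in − T) + Q̇.
At steady state dT/dt = 0 ⇒ T_ss = T_in + Q̇/(ṁ c_p) = 18.70 + 104.8/(16.98·1.811) = 22.1080 °C.

22.11 °C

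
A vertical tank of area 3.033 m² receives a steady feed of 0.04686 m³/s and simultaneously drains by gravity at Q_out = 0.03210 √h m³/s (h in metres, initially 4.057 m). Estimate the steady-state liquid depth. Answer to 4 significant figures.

2.131 m

Unsteady balance on liquid volume: A dh/dt = Q_in − 0.03210 √h. At steady state dh/dt = 0:
Q_in = 0.03210 √h_ss ⇒ √h_ss = 0.04686/0.03210 = 1.45981.
h_ss = 1.45981² = 2.13105 m. (Since h₀ = 4.057 m > h_ss, the level will fall toward this value.)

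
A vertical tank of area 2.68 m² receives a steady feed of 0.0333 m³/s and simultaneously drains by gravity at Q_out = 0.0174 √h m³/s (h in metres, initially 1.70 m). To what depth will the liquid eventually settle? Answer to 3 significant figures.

3.66 m

A dh/dt = Q_in − 0.0174 √h. Steady state requires inflow = outflow:
Q_in = 0.0174 √h_ss ⇒ √h_ss = 0.0333/0.0174 = 1.9138.
h_ss = 1.9138² = 3.6626 m. (Since h₀ = 1.70 m < h_ss, the level will rise toward this value.)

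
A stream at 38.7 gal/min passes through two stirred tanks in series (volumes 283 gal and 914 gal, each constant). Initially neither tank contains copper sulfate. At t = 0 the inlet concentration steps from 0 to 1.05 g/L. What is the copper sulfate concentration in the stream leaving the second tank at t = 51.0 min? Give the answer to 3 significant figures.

Each tank obeys Vᵢ dCᵢ/dt = Q(Cᵢ₋₁ − Cᵢ), so τᵢ = Vᵢ/Q.
τ₁ = 283/38.7 = 7.3127 min; τ₂ = 914/38.7 = 23.618 min.
Tank 1: C₁ = C_in(1 − e^(−t/τ₁)). Tank 2 (τ₁ ≠ τ₂): C₂ = C_in[1 − (τ₁ e^(−t/τ₁) − τ₂ e^(−t/τ₂))/(τ₁ − τ₂)].
At t = 51.0: e^(−t/τ₁) = 0.00093571, e^(−t/τ₂) = 0.11539.
C₂ = 1.05·[1 − (7.3127·0.00093571 − 23.618·0.11539)/(-16.305)] = 1.05·0.83327 = 0.87494 g/L.

0.875 g/L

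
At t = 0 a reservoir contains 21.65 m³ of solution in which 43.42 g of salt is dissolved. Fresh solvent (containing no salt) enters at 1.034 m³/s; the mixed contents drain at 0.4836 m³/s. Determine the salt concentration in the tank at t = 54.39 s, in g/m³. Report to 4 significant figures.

Total volume: dV/dt = Q_in − Q_out = 0.550400 m³/s, so V(t) = 21.65 + 0.550400 t and V(54.39) = 51.5863 m³.
Species balance (pure solvent in): dm/dt = −Q_out · m/V(t).
Separate: dm/m = −Q_out dt/V(t) ⇒ ln(m/m₀) = −(Q_out/(Q_in−Q_out)) ln(V/V₀).
m = m₀ (V₀/V)^(Q_out/(Q_in−Q_out)) = 43.42 × (21.65/51.5863)^(0.878634) = 20.2478 g.
C = m/V = 20.2478/51.5863 = 0.392504 g/m³.

0.3925 g/m³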